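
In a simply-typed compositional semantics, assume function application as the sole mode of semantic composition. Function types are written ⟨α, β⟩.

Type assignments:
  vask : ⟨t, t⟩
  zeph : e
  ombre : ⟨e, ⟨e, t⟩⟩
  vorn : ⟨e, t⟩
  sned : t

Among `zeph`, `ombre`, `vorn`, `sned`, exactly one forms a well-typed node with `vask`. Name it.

sned

zeph : e — neither side's domain matches the other.
ombre : ⟨e, ⟨e, t⟩⟩ — neither side's domain matches the other.
vorn : ⟨e, t⟩ — neither side's domain matches the other.
sned — combines: vask : ⟨t, t⟩ takes sned : t as argument, giving t.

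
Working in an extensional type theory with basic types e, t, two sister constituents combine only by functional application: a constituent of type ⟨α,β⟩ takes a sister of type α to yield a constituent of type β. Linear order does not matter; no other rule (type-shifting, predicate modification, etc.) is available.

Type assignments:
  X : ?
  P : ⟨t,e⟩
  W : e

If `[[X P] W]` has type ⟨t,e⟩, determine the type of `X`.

⟨⟨t,e⟩,⟨e,⟨t,e⟩⟩⟩

For [[X P] W] to have type ⟨t,e⟩ with W of type e, [X P] must be the function: [X P] : ⟨e,⟨t,e⟩⟩.
For [X P] to have type ⟨e,⟨t,e⟩⟩ with P of type ⟨t,e⟩, X must be the function: X : ⟨⟨t,e⟩,⟨e,⟨t,e⟩⟩⟩.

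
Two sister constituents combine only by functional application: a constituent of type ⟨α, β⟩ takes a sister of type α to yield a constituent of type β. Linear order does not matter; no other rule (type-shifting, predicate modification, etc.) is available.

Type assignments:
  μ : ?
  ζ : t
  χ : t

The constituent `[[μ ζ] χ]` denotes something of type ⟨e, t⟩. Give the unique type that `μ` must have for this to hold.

At [[μ ζ] χ] (required: ⟨e, t⟩): χ is t, which is not a function with range ⟨e, t⟩; hence [μ ζ] is the functor — type ⟨t, ⟨e, t⟩⟩.
At [μ ζ] (required: ⟨t, ⟨e, t⟩⟩): ζ is t, which is not a function with range ⟨t, ⟨e, t⟩⟩; hence μ is the functor — type ⟨t, ⟨t, ⟨e, t⟩⟩⟩.

⟨t, ⟨t, ⟨e, t⟩⟩⟩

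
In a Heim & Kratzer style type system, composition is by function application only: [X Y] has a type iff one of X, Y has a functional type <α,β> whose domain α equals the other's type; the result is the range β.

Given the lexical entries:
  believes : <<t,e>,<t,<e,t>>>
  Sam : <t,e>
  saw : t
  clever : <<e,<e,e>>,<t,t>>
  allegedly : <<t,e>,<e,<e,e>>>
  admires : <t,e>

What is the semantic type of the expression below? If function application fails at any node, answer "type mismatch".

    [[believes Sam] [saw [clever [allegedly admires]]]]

[believes Sam]: functor believes : <<t,e>,<t,<e,t>>>, argument Sam : <t,e>; result <t,<e,t>>.
[allegedly admires]: functor allegedly : <<t,e>,<e,<e,e>>>, argument admires : <t,e>; result <e,<e,e>>.
[clever [allegedly admires]]: functor clever : <<e,<e,e>>,<t,t>>, argument [allegedly admires] : <e,<e,e>>; result <t,t>.
[saw [clever [allegedly admires]]]: functor [clever [allegedly admires]] : <t,t>, argument saw : t; result t.
[[believes Sam] [saw [clever [allegedly admires]]]]: functor [believes Sam] : <t,<e,t>>, argument [saw [clever [allegedly admires]]] : t; result <e,t>.

<e,t>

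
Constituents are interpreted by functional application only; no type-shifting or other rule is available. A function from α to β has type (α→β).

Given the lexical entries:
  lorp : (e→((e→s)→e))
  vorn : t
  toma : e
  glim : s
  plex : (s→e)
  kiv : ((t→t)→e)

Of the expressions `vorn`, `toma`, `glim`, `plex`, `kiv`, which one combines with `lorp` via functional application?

vorn : t — does not combine with lorp.
toma — combines: lorp : (e→((e→s)→e)) takes toma : e as argument, giving ((e→s)→e).
glim : s — does not combine with lorp.
plex : (s→e) — does not combine with lorp.
kiv : ((t→t)→e) — does not combine with lorp.

toma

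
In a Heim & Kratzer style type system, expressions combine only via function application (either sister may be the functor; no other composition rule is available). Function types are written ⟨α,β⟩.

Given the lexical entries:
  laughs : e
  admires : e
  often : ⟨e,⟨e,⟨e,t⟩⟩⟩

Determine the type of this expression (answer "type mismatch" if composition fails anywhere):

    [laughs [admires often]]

⟨e,t⟩

At [admires often], often : ⟨e,⟨e,⟨e,t⟩⟩⟩ takes admires : e, giving ⟨e,⟨e,t⟩⟩.
At [laughs [admires often]], [admires often] : ⟨e,⟨e,t⟩⟩ takes laughs : e, giving ⟨e,t⟩.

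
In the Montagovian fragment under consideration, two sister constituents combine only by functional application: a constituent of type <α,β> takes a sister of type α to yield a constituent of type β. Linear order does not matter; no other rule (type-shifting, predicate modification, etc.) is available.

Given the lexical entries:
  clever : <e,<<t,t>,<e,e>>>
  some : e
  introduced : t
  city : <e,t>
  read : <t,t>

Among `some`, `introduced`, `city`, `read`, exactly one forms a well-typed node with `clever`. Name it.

some

some — combines: clever : <e,<<t,t>,<e,e>>> takes some : e as argument, giving <<t,t>,<e,e>>.
introduced : t — no; clever wants e, and introduced wants nothing (atomic).
city : <e,t> — no; clever wants e, and city wants e.
read : <t,t> — no; clever wants e, and read wants t.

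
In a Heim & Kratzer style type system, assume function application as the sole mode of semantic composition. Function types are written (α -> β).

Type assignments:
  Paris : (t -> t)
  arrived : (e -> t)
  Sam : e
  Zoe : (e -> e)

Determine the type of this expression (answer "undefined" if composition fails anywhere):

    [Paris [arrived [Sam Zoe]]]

t

[Sam Zoe]: (e -> e) applied to e yields e.
[arrived [Sam Zoe]]: (e -> t) applied to e yields t.
[Paris [arrived [Sam Zoe]]]: (t -> t) applied to t yields t.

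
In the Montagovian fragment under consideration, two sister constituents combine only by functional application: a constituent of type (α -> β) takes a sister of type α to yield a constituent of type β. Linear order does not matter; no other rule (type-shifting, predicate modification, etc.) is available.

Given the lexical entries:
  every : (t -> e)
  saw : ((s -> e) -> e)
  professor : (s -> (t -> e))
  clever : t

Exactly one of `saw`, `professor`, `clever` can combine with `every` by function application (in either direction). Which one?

clever

saw : ((s -> e) -> e) — neither side's domain matches the other.
professor : (s -> (t -> e)) — neither side's domain matches the other.
clever — combines: every : (t -> e) takes clever : t as argument, giving e.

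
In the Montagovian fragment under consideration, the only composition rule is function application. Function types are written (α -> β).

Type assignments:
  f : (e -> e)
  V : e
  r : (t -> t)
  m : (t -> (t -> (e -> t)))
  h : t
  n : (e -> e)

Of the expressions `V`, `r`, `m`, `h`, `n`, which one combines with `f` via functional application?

V — combines: f : (e -> e) takes V : e as argument, giving e.
r : (t -> t) — no; f wants e, and r wants t.
m : (t -> (t -> (e -> t))) — no; f wants e, and m wants t.
h : t — no; f wants e, and h wants nothing (atomic).
n : (e -> e) — no; f wants e, and n wants e.

V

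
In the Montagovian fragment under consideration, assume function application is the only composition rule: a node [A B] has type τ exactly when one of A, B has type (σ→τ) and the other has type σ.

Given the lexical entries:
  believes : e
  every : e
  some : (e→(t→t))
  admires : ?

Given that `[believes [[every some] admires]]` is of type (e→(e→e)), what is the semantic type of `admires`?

[believes [[every some] admires]] must have type (e→(e→e)). The sister believes has type e; that is not a function onto (e→(e→e)), so [[every some] admires] must be the functor, of type (e→(e→(e→e))).
[[every some] admires] must have type (e→(e→(e→e))). The sister [every some] has type (t→t); that is not a function onto (e→(e→(e→e))), so admires must be the functor, of type ((t→t)→(e→(e→(e→e)))).

((t→t)→(e→(e→(e→e))))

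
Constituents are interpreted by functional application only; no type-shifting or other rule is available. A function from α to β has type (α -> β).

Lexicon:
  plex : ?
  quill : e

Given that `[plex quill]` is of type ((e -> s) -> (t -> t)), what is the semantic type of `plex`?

(e -> ((e -> s) -> (t -> t)))

[plex quill] is required to be ((e -> s) -> (t -> t)). quill : e cannot yield ((e -> s) -> (t -> t)) as functor, so plex : (e -> ((e -> s) -> (t -> t))).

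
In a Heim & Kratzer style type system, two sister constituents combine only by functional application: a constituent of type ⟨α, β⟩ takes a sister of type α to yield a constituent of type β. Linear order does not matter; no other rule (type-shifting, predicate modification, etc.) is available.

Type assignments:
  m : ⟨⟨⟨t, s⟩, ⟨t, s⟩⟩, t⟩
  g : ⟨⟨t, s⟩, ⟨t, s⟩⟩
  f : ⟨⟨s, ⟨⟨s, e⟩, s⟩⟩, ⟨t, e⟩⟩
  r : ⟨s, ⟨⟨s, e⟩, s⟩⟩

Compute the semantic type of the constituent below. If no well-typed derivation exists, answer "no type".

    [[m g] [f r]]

e

[m g]: ⟨⟨⟨t, s⟩, ⟨t, s⟩⟩, t⟩ applied to ⟨⟨t, s⟩, ⟨t, s⟩⟩ yields t.
[f r]: ⟨⟨s, ⟨⟨s, e⟩, s⟩⟩, ⟨t, e⟩⟩ applied to ⟨s, ⟨⟨s, e⟩, s⟩⟩ yields ⟨t, e⟩.
[[m g] [f r]]: ⟨t, e⟩ applied to t yields e.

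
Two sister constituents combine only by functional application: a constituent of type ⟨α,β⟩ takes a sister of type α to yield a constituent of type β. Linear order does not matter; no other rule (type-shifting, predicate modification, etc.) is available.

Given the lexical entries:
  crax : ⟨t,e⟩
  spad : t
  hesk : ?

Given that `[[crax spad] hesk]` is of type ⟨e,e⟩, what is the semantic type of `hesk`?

⟨e,⟨e,e⟩⟩

At [[crax spad] hesk] (required: ⟨e,e⟩): [crax spad] is e, which is not a function with range ⟨e,e⟩; hence hesk is the functor — type ⟨e,⟨e,e⟩⟩.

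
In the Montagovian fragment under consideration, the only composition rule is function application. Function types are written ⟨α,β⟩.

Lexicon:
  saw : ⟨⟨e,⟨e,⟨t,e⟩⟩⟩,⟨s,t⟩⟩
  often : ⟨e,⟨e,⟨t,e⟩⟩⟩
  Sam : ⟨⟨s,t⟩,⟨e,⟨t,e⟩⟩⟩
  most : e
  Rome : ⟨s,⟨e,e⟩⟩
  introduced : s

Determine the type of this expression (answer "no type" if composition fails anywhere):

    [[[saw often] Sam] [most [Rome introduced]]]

⟨t,e⟩

[saw often]: functor saw : ⟨⟨e,⟨e,⟨t,e⟩⟩⟩,⟨s,t⟩⟩, argument often : ⟨e,⟨e,⟨t,e⟩⟩⟩; result ⟨s,t⟩.
[[saw often] Sam]: functor Sam : ⟨⟨s,t⟩,⟨e,⟨t,e⟩⟩⟩, argument [saw often] : ⟨s,t⟩; result ⟨e,⟨t,e⟩⟩.
[Rome introduced]: functor Rome : ⟨s,⟨e,e⟩⟩, argument introduced : s; result ⟨e,e⟩.
[most [Rome introduced]]: functor [Rome introduced] : ⟨e,e⟩, argument most : e; result e.
[[[saw often] Sam] [most [Rome introduced]]]: functor [[saw often] Sam] : ⟨e,⟨t,e⟩⟩, argument [most [Rome introduced]] : e; result ⟨t,e⟩.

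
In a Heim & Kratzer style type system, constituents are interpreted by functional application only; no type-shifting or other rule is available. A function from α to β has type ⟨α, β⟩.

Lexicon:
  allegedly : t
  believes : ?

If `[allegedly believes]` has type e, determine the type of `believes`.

⟨t, e⟩

[allegedly believes] must have type e. The sister allegedly has type t; that is not a function onto e, so believes must be the functor, of type ⟨t, e⟩.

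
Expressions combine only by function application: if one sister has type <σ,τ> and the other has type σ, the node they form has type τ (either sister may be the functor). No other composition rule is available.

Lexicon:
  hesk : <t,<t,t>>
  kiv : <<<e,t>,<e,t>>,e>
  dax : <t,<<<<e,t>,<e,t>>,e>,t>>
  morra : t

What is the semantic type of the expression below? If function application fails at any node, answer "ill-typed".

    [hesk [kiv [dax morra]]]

<t,t>

[dax morra]: <t,<<<<e,t>,<e,t>>,e>,t>> applied to t yields <<<<e,t>,<e,t>>,e>,t>.
[kiv [dax morra]]: <<<<e,t>,<e,t>>,e>,t> applied to <<<e,t>,<e,t>>,e> yields t.
[hesk [kiv [dax morra]]]: <t,<t,t>> applied to t yields <t,t>.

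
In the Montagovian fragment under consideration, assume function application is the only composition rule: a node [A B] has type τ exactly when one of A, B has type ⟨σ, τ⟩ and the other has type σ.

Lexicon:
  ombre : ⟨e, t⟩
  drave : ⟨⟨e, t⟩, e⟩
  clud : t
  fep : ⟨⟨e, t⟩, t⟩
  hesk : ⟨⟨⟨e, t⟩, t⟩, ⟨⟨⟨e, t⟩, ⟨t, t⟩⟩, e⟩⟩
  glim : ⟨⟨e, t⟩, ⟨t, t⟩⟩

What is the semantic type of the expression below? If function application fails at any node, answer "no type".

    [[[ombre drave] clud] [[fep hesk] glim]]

no type

[ombre drave]: ⟨⟨e, t⟩, e⟩ applied to ⟨e, t⟩ yields e.
[[ombre drave] clud]: e and t cannot combine by function application — type clash.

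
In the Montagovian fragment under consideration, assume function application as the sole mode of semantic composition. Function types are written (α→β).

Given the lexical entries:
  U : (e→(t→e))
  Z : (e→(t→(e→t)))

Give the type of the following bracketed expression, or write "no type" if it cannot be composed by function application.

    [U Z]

[U Z]: (e→(t→e)) with (e→(t→(e→t))) — neither is a function whose domain matches the other; composition fails here.

no type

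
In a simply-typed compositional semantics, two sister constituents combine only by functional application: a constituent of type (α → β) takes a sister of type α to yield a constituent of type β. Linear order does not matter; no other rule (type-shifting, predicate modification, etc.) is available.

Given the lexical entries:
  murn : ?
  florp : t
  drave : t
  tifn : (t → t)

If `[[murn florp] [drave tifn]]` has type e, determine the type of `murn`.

For [[murn florp] [drave tifn]] to have type e with [drave tifn] of type t, [murn florp] must be the function: [murn florp] : (t → e).
For [murn florp] to have type (t → e) with florp of type t, murn must be the function: murn : (t → (t → e)).

(t → (t → e))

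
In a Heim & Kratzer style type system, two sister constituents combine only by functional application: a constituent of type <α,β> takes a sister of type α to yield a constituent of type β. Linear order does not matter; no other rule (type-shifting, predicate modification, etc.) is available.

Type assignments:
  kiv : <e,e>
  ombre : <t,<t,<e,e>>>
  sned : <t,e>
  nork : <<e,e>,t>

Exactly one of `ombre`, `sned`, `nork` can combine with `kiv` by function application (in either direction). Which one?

nork

ombre : <t,<t,<e,e>>> — no; kiv wants e, and ombre wants t.
sned : <t,e> — no; kiv wants e, and sned wants t.
nork — combines: nork : <<e,e>,t> takes kiv : <e,e> as argument, giving t.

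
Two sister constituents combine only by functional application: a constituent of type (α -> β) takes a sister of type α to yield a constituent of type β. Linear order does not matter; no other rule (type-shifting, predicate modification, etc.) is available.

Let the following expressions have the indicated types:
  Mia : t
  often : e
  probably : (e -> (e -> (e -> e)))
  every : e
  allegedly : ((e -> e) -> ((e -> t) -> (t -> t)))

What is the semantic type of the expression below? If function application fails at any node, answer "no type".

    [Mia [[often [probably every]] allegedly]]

no type

At [probably every], probably : (e -> (e -> (e -> e))) takes every : e, giving (e -> (e -> e)).
At [often [probably every]], [probably every] : (e -> (e -> e)) takes often : e, giving (e -> e).
At [[often [probably every]] allegedly], allegedly : ((e -> e) -> ((e -> t) -> (t -> t))) takes [often [probably every]] : (e -> e), giving ((e -> t) -> (t -> t)).
At [Mia [[often [probably every]] allegedly]]: neither t nor ((e -> t) -> (t -> t)) can take the other as argument; the node is ill-typed.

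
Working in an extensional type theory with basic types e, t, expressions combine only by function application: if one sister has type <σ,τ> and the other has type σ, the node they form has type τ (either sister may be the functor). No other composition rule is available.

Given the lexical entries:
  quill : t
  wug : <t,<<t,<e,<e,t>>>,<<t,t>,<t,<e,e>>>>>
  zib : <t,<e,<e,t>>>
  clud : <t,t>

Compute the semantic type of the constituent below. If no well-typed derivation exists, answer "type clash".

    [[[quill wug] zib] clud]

[quill wug]: functor wug : <t,<<t,<e,<e,t>>>,<<t,t>,<t,<e,e>>>>>, argument quill : t; result <<t,<e,<e,t>>>,<<t,t>,<t,<e,e>>>>.
[[quill wug] zib]: functor [quill wug] : <<t,<e,<e,t>>>,<<t,t>,<t,<e,e>>>>, argument zib : <t,<e,<e,t>>>; result <<t,t>,<t,<e,e>>>.
[[[quill wug] zib] clud]: functor [[quill wug] zib] : <<t,t>,<t,<e,e>>>, argument clud : <t,t>; result <t,<e,e>>.

<t,<e,e>>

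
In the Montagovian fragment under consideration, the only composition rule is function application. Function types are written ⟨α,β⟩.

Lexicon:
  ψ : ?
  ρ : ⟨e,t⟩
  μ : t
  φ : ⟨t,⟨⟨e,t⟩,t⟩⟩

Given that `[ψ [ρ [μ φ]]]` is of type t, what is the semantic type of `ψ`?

⟨t,t⟩

[ψ [ρ [μ φ]]] must have type t. The sister [ρ [μ φ]] has type t; that is not a function onto t, so ψ must be the functor, of type ⟨t,t⟩.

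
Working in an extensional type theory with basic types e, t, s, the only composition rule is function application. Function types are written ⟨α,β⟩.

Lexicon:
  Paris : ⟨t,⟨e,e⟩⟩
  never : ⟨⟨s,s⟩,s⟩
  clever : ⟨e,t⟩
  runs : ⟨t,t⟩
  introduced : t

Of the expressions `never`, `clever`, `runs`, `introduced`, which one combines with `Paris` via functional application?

never : ⟨⟨s,s⟩,s⟩ — no; Paris wants t, and never wants ⟨s,s⟩.
clever : ⟨e,t⟩ — no; Paris wants t, and clever wants e.
runs : ⟨t,t⟩ — no; Paris wants t, and runs wants t.
introduced — combines: Paris : ⟨t,⟨e,e⟩⟩ takes introduced : t as argument, giving ⟨e,e⟩.

introduced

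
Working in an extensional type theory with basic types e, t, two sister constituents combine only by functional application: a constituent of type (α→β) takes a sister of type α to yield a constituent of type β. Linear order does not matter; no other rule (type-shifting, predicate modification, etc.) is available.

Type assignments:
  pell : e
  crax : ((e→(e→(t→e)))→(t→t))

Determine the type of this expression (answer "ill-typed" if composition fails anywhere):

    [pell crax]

[pell crax]: e and ((e→(e→(t→e)))→(t→t)) cannot combine by function application — type clash.

ill-typed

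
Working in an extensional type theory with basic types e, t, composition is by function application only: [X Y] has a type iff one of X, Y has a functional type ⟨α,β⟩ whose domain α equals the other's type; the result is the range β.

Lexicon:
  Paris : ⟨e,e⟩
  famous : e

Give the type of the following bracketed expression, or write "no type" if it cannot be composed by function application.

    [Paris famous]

[Paris famous]: functor Paris : ⟨e,e⟩, argument famous : e; result e.

e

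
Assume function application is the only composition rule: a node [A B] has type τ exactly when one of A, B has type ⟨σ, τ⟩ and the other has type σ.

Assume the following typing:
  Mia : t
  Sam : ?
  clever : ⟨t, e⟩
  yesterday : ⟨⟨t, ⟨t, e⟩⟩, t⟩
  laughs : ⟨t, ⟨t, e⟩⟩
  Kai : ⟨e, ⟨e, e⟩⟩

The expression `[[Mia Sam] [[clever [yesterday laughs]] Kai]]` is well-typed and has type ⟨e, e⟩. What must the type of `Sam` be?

⟨t, ⟨⟨e, e⟩, ⟨e, e⟩⟩⟩

At [[Mia Sam] [[clever [yesterday laughs]] Kai]] (required: ⟨e, e⟩): [[clever [yesterday laughs]] Kai] is ⟨e, e⟩, which is not a function with range ⟨e, e⟩; hence [Mia Sam] is the functor — type ⟨⟨e, e⟩, ⟨e, e⟩⟩.
At [Mia Sam] (required: ⟨⟨e, e⟩, ⟨e, e⟩⟩): Mia is t, which is not a function with range ⟨⟨e, e⟩, ⟨e, e⟩⟩; hence Sam is the functor — type ⟨t, ⟨⟨e, e⟩, ⟨e, e⟩⟩⟩.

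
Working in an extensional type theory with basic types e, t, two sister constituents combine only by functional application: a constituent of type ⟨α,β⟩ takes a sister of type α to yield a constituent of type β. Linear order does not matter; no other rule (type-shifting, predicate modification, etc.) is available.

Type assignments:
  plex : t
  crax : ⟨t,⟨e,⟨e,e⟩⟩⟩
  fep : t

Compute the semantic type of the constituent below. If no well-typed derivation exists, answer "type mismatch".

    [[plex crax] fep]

[plex crax]: ⟨t,⟨e,⟨e,e⟩⟩⟩ applied to t yields ⟨e,⟨e,e⟩⟩.
[[plex crax] fep]: ⟨e,⟨e,e⟩⟩ with t — neither is a function whose domain matches the other; composition fails here.

type mismatch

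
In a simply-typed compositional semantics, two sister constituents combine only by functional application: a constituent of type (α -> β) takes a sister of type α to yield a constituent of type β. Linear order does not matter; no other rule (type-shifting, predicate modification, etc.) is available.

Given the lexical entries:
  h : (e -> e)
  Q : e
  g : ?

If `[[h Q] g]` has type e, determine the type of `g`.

For [[h Q] g] to have type e with [h Q] of type e, g must be the function: g : (e -> e).

(e -> e)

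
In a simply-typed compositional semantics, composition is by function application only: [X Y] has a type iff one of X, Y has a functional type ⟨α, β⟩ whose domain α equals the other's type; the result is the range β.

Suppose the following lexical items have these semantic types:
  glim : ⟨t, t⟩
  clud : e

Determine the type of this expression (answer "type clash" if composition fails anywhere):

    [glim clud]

[glim clud]: ⟨t, t⟩ and e cannot combine by function application — type clash.

type clash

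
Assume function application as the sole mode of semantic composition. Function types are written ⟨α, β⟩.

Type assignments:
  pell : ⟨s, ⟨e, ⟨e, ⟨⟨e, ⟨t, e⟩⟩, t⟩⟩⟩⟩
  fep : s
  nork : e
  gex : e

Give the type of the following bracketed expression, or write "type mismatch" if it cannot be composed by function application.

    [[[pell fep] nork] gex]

⟨⟨e, ⟨t, e⟩⟩, t⟩

[pell fep] — pell of type ⟨s, ⟨e, ⟨e, ⟨⟨e, ⟨t, e⟩⟩, t⟩⟩⟩⟩ combines with fep of type s: type ⟨e, ⟨e, ⟨⟨e, ⟨t, e⟩⟩, t⟩⟩⟩.
[[pell fep] nork] — [pell fep] of type ⟨e, ⟨e, ⟨⟨e, ⟨t, e⟩⟩, t⟩⟩⟩ combines with nork of type e: type ⟨e, ⟨⟨e, ⟨t, e⟩⟩, t⟩⟩.
[[[pell fep] nork] gex] — [[pell fep] nork] of type ⟨e, ⟨⟨e, ⟨t, e⟩⟩, t⟩⟩ combines with gex of type e: type ⟨⟨e, ⟨t, e⟩⟩, t⟩.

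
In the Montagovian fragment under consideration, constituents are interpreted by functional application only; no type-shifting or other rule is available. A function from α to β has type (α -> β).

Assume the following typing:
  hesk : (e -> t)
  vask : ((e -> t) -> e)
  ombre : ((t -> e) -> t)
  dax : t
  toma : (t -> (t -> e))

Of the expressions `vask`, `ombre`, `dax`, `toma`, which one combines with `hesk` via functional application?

vask — combines: vask : ((e -> t) -> e) takes hesk : (e -> t) as argument, giving e.
ombre : ((t -> e) -> t) — does not combine with hesk.
dax : t — does not combine with hesk.
toma : (t -> (t -> e)) — does not combine with hesk.

vask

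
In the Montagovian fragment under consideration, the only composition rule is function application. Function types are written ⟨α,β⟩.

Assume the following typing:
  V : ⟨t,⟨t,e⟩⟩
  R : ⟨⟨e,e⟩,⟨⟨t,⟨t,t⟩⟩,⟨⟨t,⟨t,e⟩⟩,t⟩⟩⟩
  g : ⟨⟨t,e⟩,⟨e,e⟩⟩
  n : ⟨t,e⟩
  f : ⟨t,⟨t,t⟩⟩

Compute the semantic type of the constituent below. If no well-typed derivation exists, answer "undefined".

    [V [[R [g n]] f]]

t

[g n]: g is ⟨⟨t,e⟩,⟨e,e⟩⟩, n is ⟨t,e⟩; result ⟨e,e⟩.
[R [g n]]: R is ⟨⟨e,e⟩,⟨⟨t,⟨t,t⟩⟩,⟨⟨t,⟨t,e⟩⟩,t⟩⟩⟩, [g n] is ⟨e,e⟩; result ⟨⟨t,⟨t,t⟩⟩,⟨⟨t,⟨t,e⟩⟩,t⟩⟩.
[[R [g n]] f]: [R [g n]] is ⟨⟨t,⟨t,t⟩⟩,⟨⟨t,⟨t,e⟩⟩,t⟩⟩, f is ⟨t,⟨t,t⟩⟩; result ⟨⟨t,⟨t,e⟩⟩,t⟩.
[V [[R [g n]] f]]: [[R [g n]] f] is ⟨⟨t,⟨t,e⟩⟩,t⟩, V is ⟨t,⟨t,e⟩⟩; result t.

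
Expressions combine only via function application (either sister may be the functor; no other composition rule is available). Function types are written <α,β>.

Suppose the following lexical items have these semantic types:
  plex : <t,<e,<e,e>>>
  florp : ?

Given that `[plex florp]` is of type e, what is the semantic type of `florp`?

<<t,<e,<e,e>>>,e>

[plex florp] must have type e. The sister plex has type <t,<e,<e,e>>>; that is not a function onto e, so florp must be the functor, of type <<t,<e,<e,e>>>,e>.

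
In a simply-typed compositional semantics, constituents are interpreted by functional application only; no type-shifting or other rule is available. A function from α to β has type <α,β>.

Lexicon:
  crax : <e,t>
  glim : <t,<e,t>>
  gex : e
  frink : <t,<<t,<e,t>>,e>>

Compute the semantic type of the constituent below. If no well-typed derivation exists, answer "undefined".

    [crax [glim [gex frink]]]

undefined

[gex frink]: e with <t,<<t,<e,t>>,e>> — neither is a function whose domain matches the other; composition fails here.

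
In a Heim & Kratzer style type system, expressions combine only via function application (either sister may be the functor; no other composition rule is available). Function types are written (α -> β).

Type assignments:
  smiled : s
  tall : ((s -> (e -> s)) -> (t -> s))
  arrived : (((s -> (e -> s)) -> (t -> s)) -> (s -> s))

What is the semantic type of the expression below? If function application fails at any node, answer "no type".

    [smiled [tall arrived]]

s

[tall arrived]: (((s -> (e -> s)) -> (t -> s)) -> (s -> s)) applied to ((s -> (e -> s)) -> (t -> s)) yields (s -> s).
[smiled [tall arrived]]: (s -> s) applied to s yields s.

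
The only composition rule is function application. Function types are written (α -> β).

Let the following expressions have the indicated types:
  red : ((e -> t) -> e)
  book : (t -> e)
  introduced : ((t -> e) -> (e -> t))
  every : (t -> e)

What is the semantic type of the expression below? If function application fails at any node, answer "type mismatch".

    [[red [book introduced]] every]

[book introduced] — introduced of type ((t -> e) -> (e -> t)) combines with book of type (t -> e): type (e -> t).
[red [book introduced]] — red of type ((e -> t) -> e) combines with [book introduced] of type (e -> t): type e.
[[red [book introduced]] every]: e and (t -> e) cannot combine by function application — type clash.

type mismatch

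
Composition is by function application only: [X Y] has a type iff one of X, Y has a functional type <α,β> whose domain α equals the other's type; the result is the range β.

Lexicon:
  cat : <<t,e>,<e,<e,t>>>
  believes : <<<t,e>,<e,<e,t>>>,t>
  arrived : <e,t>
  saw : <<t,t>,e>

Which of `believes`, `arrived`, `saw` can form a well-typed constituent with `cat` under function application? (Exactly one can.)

believes

believes — combines: believes : <<<t,e>,<e,<e,t>>>,t> takes cat : <<t,e>,<e,<e,t>>> as argument, giving t.
arrived : <e,t> — no; cat wants <t,e>, and arrived wants e.
saw : <<t,t>,e> — no; cat wants <t,e>, and saw wants <t,t>.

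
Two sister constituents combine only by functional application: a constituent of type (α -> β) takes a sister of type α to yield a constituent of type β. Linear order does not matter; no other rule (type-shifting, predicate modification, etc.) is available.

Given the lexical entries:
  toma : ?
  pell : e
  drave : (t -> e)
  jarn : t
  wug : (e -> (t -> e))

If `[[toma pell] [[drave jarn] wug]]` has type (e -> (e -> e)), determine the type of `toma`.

[[toma pell] [[drave jarn] wug]] is required to be (e -> (e -> e)). [[drave jarn] wug] : (t -> e) cannot yield (e -> (e -> e)) as functor, so [toma pell] : ((t -> e) -> (e -> (e -> e))).
[toma pell] is required to be ((t -> e) -> (e -> (e -> e))). pell : e cannot yield ((t -> e) -> (e -> (e -> e))) as functor, so toma : (e -> ((t -> e) -> (e -> (e -> e)))).

(e -> ((t -> e) -> (e -> (e -> e))))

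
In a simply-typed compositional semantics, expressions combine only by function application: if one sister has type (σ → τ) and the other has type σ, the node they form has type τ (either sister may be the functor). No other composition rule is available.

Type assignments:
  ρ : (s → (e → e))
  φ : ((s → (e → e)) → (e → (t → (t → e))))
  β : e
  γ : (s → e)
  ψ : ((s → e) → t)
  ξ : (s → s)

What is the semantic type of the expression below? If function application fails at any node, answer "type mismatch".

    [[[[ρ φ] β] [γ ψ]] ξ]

type mismatch

[ρ φ]: ((s → (e → e)) → (e → (t → (t → e)))) applied to (s → (e → e)) yields (e → (t → (t → e))).
[[ρ φ] β]: (e → (t → (t → e))) applied to e yields (t → (t → e)).
[γ ψ]: ((s → e) → t) applied to (s → e) yields t.
[[[ρ φ] β] [γ ψ]]: (t → (t → e)) applied to t yields (t → e).
[[[[ρ φ] β] [γ ψ]] ξ]: (t → e) and (s → s) cannot combine by function application — type clash.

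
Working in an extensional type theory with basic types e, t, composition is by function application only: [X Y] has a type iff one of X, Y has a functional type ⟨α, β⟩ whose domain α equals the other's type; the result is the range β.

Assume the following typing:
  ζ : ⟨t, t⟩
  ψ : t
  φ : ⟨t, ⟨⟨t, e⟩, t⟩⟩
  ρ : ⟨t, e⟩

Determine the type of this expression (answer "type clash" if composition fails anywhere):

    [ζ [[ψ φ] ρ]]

At [ψ φ], φ : ⟨t, ⟨⟨t, e⟩, t⟩⟩ takes ψ : t, giving ⟨⟨t, e⟩, t⟩.
At [[ψ φ] ρ], [ψ φ] : ⟨⟨t, e⟩, t⟩ takes ρ : ⟨t, e⟩, giving t.
At [ζ [[ψ φ] ρ]], ζ : ⟨t, t⟩ takes [[ψ φ] ρ] : t, giving t.

t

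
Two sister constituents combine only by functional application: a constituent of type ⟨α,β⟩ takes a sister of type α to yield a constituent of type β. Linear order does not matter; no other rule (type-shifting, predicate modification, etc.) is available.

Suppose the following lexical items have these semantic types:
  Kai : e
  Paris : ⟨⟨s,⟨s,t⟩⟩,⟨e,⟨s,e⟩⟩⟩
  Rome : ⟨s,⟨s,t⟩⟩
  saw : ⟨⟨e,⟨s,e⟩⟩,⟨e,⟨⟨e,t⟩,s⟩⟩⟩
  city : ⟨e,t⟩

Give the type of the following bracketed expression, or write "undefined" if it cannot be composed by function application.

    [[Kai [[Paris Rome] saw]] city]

[Paris Rome] — Paris of type ⟨⟨s,⟨s,t⟩⟩,⟨e,⟨s,e⟩⟩⟩ combines with Rome of type ⟨s,⟨s,t⟩⟩: type ⟨e,⟨s,e⟩⟩.
[[Paris Rome] saw] — saw of type ⟨⟨e,⟨s,e⟩⟩,⟨e,⟨⟨e,t⟩,s⟩⟩⟩ combines with [Paris Rome] of type ⟨e,⟨s,e⟩⟩: type ⟨e,⟨⟨e,t⟩,s⟩⟩.
[Kai [[Paris Rome] saw]] — [[Paris Rome] saw] of type ⟨e,⟨⟨e,t⟩,s⟩⟩ combines with Kai of type e: type ⟨⟨e,t⟩,s⟩.
[[Kai [[Paris Rome] saw]] city] — [Kai [[Paris Rome] saw]] of type ⟨⟨e,t⟩,s⟩ combines with city of type ⟨e,t⟩: type s.

s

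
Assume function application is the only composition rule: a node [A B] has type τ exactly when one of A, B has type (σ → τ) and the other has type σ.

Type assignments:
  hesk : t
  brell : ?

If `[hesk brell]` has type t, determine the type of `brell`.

(t → t)

[hesk brell] must have type t. The sister hesk has type t; that is not a function onto t, so brell must be the functor, of type (t → t).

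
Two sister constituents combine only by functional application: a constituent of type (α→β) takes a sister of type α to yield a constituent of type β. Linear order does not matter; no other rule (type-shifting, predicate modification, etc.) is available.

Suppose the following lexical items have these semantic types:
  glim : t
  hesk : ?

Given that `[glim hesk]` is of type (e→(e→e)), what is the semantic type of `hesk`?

(t→(e→(e→e)))

For [glim hesk] to have type (e→(e→e)) with glim of type t, hesk must be the function: hesk : (t→(e→(e→e))).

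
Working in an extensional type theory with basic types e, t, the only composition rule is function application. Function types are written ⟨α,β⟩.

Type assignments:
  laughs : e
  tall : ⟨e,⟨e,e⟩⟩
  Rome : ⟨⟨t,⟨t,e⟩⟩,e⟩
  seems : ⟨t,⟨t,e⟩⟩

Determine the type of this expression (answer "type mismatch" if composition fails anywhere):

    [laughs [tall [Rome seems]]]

[Rome seems]: Rome is ⟨⟨t,⟨t,e⟩⟩,e⟩, seems is ⟨t,⟨t,e⟩⟩; result e.
[tall [Rome seems]]: tall is ⟨e,⟨e,e⟩⟩, [Rome seems] is e; result ⟨e,e⟩.
[laughs [tall [Rome seems]]]: [tall [Rome seems]] is ⟨e,e⟩, laughs is e; result e.

e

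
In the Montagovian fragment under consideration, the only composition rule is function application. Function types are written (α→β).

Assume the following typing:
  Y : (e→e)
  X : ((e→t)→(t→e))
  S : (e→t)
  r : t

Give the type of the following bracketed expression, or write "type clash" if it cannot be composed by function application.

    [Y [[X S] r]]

e

[X S]: X is ((e→t)→(t→e)), S is (e→t); result (t→e).
[[X S] r]: [X S] is (t→e), r is t; result e.
[Y [[X S] r]]: Y is (e→e), [[X S] r] is e; result e.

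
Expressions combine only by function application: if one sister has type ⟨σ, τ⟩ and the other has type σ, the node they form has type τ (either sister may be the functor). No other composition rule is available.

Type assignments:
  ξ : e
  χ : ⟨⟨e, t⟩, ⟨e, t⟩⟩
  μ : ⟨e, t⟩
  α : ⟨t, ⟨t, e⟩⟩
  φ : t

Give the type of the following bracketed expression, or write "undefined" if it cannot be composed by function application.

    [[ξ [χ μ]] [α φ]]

[χ μ]: functor χ : ⟨⟨e, t⟩, ⟨e, t⟩⟩, argument μ : ⟨e, t⟩; result ⟨e, t⟩.
[ξ [χ μ]]: functor [χ μ] : ⟨e, t⟩, argument ξ : e; result t.
[α φ]: functor α : ⟨t, ⟨t, e⟩⟩, argument φ : t; result ⟨t, e⟩.
[[ξ [χ μ]] [α φ]]: functor [α φ] : ⟨t, e⟩, argument [ξ [χ μ]] : t; result e.

e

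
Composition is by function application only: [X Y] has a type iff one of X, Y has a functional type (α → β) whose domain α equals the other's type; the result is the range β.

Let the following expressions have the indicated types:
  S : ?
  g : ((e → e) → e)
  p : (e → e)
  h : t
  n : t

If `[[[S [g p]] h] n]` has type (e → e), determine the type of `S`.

[[[S [g p]] h] n] is required to be (e → e). n : t cannot yield (e → e) as functor, so [[S [g p]] h] : (t → (e → e)).
[[S [g p]] h] is required to be (t → (e → e)). h : t cannot yield (t → (e → e)) as functor, so [S [g p]] : (t → (t → (e → e))).
[S [g p]] is required to be (t → (t → (e → e))). [g p] : e cannot yield (t → (t → (e → e))) as functor, so S : (e → (t → (t → (e → e)))).

(e → (t → (t → (e → e))))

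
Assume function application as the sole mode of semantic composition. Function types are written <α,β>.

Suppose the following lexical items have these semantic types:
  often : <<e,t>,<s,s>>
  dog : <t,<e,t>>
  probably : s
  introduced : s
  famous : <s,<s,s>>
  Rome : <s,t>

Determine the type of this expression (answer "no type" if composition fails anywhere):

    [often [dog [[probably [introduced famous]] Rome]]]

At [introduced famous], famous : <s,<s,s>> takes introduced : s, giving <s,s>.
At [probably [introduced famous]], [introduced famous] : <s,s> takes probably : s, giving s.
At [[probably [introduced famous]] Rome], Rome : <s,t> takes [probably [introduced famous]] : s, giving t.
At [dog [[probably [introduced famous]] Rome]], dog : <t,<e,t>> takes [[probably [introduced famous]] Rome] : t, giving <e,t>.
At [often [dog [[probably [introduced famous]] Rome]]], often : <<e,t>,<s,s>> takes [dog [[probably [introduced famous]] Rome]] : <e,t>, giving <s,s>.

<s,s>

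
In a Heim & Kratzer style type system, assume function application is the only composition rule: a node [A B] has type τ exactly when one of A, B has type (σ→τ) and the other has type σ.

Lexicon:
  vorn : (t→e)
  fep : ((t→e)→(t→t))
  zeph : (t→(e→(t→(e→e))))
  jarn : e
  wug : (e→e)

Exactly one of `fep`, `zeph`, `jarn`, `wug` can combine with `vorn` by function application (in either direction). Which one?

fep

fep — combines: fep : ((t→e)→(t→t)) takes vorn : (t→e) as argument, giving (t→t).
zeph : (t→(e→(t→(e→e)))) — no; vorn wants t, and zeph wants t.
jarn : e — no; vorn wants t, and jarn wants nothing (atomic).
wug : (e→e) — no; vorn wants t, and wug wants e.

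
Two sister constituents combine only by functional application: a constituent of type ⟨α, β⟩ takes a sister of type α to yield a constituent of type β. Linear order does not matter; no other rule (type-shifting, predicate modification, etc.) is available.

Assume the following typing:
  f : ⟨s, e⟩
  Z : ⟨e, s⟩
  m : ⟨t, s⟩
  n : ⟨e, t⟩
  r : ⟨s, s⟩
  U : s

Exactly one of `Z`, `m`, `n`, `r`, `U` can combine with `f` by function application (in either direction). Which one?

Z : ⟨e, s⟩ — no; f wants s, and Z wants e.
m : ⟨t, s⟩ — no; f wants s, and m wants t.
n : ⟨e, t⟩ — no; f wants s, and n wants e.
r : ⟨s, s⟩ — no; f wants s, and r wants s.
U — combines: f : ⟨s, e⟩ takes U : s as argument, giving e.

U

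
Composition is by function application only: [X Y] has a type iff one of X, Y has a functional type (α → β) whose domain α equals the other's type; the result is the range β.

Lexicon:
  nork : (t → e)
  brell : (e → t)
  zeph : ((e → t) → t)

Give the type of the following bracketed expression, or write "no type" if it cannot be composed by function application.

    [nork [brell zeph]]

e

[brell zeph]: ((e → t) → t) applied to (e → t) yields t.
[nork [brell zeph]]: (t → e) applied to t yields e.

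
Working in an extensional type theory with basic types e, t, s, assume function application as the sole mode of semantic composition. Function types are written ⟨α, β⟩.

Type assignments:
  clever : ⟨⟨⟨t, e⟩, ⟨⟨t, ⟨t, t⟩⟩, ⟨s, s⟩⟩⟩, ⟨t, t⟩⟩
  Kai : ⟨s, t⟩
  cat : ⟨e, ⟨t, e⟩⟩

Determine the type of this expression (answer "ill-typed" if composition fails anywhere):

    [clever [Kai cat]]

ill-typed

At [Kai cat]: neither ⟨s, t⟩ nor ⟨e, ⟨t, e⟩⟩ can take the other as argument; the node is ill-typed.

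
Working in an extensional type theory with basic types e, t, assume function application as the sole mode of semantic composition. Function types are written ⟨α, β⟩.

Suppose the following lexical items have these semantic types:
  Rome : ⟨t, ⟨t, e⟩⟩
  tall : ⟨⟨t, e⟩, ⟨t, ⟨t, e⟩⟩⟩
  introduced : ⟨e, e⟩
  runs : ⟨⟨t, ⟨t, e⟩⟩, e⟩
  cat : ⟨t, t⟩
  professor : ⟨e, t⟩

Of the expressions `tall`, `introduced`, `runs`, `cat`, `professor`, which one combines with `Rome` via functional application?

runs

tall : ⟨⟨t, e⟩, ⟨t, ⟨t, e⟩⟩⟩ — neither side's domain matches the other.
introduced : ⟨e, e⟩ — neither side's domain matches the other.
runs — combines: runs : ⟨⟨t, ⟨t, e⟩⟩, e⟩ takes Rome : ⟨t, ⟨t, e⟩⟩ as argument, giving e.
cat : ⟨t, t⟩ — neither side's domain matches the other.
professor : ⟨e, t⟩ — neither side's domain matches the other.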